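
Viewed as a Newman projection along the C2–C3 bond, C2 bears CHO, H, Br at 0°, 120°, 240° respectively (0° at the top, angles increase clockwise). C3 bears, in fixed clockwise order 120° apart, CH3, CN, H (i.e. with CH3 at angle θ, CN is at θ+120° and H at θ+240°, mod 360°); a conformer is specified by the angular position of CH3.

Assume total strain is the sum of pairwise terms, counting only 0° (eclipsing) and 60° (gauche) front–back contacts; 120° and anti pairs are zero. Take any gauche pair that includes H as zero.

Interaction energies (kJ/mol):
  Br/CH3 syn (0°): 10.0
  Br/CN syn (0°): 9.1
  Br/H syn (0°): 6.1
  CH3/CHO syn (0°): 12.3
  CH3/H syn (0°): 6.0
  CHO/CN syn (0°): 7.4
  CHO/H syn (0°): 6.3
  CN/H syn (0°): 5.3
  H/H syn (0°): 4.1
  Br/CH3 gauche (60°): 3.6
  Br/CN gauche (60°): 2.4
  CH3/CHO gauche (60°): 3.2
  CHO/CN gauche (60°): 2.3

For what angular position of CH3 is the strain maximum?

0°

CH3 at 0° (eclipsed): CHO–CH3 eclipsed, H–CN eclipsed, Br–H eclipsed; 12.3 + 5.3 + 6.1 = 23.7 kJ/mol.
CH3 at 60° (staggered): CHO–CH3 gauche, Br–CN gauche; 3.2 + 2.4 = 5.6 kJ/mol.
CH3 at 120° (eclipsed): CHO–H eclipsed, H–CH3 eclipsed, Br–CN eclipsed; 6.3 + 6.0 + 9.1 = 21.4 kJ/mol.
CH3 at 180° (staggered): CHO–CN gauche, Br–CH3 gauche, Br–CN gauche; 2.3 + 3.6 + 2.4 = 8.3 kJ/mol.
CH3 at 240° (eclipsed): CHO–CN eclipsed, H–H eclipsed, Br–CH3 eclipsed; 7.4 + 4.1 + 10.0 = 21.5 kJ/mol.
CH3 at 300° (staggered): CHO–CH3 gauche, CHO–CN gauche, Br–CH3 gauche; 3.2 + 2.3 + 3.6 = 9.1 kJ/mol.
The maximum (23.7 kJ/mol) occurs with CH3 at 0°.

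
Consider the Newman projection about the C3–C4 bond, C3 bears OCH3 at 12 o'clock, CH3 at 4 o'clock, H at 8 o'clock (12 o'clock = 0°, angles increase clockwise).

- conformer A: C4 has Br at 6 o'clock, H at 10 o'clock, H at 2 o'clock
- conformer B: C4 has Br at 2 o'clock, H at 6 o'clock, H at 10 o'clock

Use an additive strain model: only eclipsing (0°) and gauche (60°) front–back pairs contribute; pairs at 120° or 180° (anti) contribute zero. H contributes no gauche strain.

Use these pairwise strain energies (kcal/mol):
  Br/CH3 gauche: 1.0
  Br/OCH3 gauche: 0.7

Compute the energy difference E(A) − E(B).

-0.7 kcal/mol

A is staggered. CH3 at 120° is gauche with Br at 180° (1.0). Total 1.0 kcal/mol.
B is staggered. OCH3 at 0° is gauche with Br at 60° (0.7); CH3 at 120° is gauche with Br at 60° (1.0). Total 1.7 kcal/mol.
E(A) − E(B) = 1.0 − 1.7 = -0.7 kcal/mol.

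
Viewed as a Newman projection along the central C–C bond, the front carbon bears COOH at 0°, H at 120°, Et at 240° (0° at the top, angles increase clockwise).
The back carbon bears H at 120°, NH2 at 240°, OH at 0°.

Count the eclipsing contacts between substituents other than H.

2

Non-H eclipsing pairs: COOH(0°)/OH(0°); Et(240°)/NH2(240°) — 2 interactions.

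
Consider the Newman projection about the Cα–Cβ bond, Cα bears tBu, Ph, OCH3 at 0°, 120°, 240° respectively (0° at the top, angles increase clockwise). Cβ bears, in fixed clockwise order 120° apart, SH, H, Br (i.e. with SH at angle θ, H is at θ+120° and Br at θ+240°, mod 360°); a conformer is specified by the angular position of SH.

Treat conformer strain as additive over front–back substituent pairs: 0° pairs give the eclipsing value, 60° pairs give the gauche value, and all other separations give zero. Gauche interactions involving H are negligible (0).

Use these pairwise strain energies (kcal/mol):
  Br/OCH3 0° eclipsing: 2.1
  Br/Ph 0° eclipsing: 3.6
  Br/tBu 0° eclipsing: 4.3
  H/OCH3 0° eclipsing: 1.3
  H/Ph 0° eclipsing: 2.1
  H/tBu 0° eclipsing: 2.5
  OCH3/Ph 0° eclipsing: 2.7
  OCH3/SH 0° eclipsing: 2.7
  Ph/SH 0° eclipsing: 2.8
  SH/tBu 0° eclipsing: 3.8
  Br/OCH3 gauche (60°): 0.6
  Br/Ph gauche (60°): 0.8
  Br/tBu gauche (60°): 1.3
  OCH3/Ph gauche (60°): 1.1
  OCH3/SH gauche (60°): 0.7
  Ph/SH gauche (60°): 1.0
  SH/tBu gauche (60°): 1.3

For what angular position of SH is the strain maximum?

240°

SH at 0° is eclipsed. tBu at 0° is eclipsed with SH at 0° (3.8); Ph at 120° is eclipsed with H at 120° (2.1); OCH3 at 240° is eclipsed with Br at 240° (2.1). Total 8.0 kcal/mol.
SH at 60° is staggered. tBu at 0° is gauche with SH at 60° (1.3); tBu at 0° is gauche with Br at 300° (1.3); Ph at 120° is gauche with SH at 60° (1.0); OCH3 at 240° is gauche with Br at 300° (0.6). Total 4.2 kcal/mol.
SH at 120° is eclipsed. tBu at 0° is eclipsed with Br at 0° (4.3); Ph at 120° is eclipsed with SH at 120° (2.8); OCH3 at 240° is eclipsed with H at 240° (1.3). Total 8.4 kcal/mol.
SH at 180° is staggered. tBu at 0° is gauche with Br at 60° (1.3); Ph at 120° is gauche with SH at 180° (1.0); Ph at 120° is gauche with Br at 60° (0.8); OCH3 at 240° is gauche with SH at 180° (0.7). Total 3.8 kcal/mol.
SH at 240° is eclipsed. tBu at 0° is eclipsed with H at 0° (2.5); Ph at 120° is eclipsed with Br at 120° (3.6); OCH3 at 240° is eclipsed with SH at 240° (2.7). Total 8.8 kcal/mol.
SH at 300° is staggered. tBu at 0° is gauche with SH at 300° (1.3); Ph at 120° is gauche with Br at 180° (0.8); OCH3 at 240° is gauche with SH at 300° (0.7); OCH3 at 240° is gauche with Br at 180° (0.6). Total 3.4 kcal/mol.
The maximum (8.8 kcal/mol) occurs with SH at 240°.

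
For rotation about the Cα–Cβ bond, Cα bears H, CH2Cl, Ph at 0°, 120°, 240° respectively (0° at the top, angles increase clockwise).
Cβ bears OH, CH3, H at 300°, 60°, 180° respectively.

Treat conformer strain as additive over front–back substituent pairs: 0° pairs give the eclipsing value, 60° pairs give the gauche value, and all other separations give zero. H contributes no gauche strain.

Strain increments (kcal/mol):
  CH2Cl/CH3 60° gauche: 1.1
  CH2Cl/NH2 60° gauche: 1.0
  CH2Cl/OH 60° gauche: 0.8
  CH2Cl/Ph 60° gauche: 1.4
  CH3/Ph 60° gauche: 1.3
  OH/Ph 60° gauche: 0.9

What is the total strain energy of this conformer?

2.0 kcal/mol

This conformer (staggered): CH2Cl–CH3 gauche, Ph–OH gauche; 1.1 + 0.9 = 2.0 kcal/mol.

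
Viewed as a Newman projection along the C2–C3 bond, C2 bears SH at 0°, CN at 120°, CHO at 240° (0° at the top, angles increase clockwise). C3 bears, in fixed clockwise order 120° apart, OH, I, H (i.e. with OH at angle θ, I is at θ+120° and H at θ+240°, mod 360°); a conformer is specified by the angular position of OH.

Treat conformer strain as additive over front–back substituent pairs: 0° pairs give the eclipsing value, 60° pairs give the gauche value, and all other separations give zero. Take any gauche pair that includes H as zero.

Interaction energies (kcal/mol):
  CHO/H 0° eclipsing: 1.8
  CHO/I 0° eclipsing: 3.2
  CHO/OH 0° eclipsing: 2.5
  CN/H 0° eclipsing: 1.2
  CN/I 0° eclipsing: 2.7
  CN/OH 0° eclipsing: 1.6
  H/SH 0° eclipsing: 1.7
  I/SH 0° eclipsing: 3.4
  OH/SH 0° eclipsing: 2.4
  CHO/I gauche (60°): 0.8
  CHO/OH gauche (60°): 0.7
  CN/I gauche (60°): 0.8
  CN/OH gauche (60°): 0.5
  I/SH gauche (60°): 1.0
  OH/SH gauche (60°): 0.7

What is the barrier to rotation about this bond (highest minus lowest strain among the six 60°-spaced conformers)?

OH at 0° (eclipsed): SH(0°)/OH(0°) eclipsed 2.4; CN(120°)/I(120°) eclipsed 2.7; CHO(240°)/H(240°) eclipsed 1.8 → 6.9 kcal/mol.
OH at 60° (staggered): SH(0°)/OH(60°) gauche 0.7; CN(120°)/OH(60°) gauche 0.5; CN(120°)/I(180°) gauche 0.8; CHO(240°)/I(180°) gauche 0.8 → 2.8 kcal/mol.
OH at 120° (eclipsed): SH(0°)/H(0°) eclipsed 1.7; CN(120°)/OH(120°) eclipsed 1.6; CHO(240°)/I(240°) eclipsed 3.2 → 6.5 kcal/mol.
OH at 180° (staggered): SH(0°)/I(300°) gauche 1.0; CN(120°)/OH(180°) gauche 0.5; CHO(240°)/OH(180°) gauche 0.7; CHO(240°)/I(300°) gauche 0.8 → 3.0 kcal/mol.
OH at 240° (eclipsed): SH(0°)/I(0°) eclipsed 3.4; CN(120°)/H(120°) eclipsed 1.2; CHO(240°)/OH(240°) eclipsed 2.5 → 7.1 kcal/mol.
OH at 300° (staggered): SH(0°)/OH(300°) gauche 0.7; SH(0°)/I(60°) gauche 1.0; CN(120°)/I(60°) gauche 0.8; CHO(240°)/OH(300°) gauche 0.7 → 3.2 kcal/mol.
Max at 240° (7.1 kcal/mol), min at 60° (2.8 kcal/mol); barrier = 4.3 kcal/mol.

4.3 kcal/mol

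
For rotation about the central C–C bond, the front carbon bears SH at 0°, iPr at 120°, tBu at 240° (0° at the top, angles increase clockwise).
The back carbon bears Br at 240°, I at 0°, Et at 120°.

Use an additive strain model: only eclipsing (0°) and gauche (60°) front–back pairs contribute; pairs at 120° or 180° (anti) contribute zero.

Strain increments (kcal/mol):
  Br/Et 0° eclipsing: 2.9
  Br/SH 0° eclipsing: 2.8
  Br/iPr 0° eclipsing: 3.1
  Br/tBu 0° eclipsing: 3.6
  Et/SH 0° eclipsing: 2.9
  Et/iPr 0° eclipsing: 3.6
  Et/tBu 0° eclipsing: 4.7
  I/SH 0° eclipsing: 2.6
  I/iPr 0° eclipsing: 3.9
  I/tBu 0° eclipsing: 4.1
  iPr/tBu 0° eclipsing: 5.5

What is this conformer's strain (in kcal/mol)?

This conformer (eclipsed): SH–I eclipsed, iPr–Et eclipsed, tBu–Br eclipsed; 2.6 + 3.6 + 3.6 = 9.8 kcal/mol.

9.8 kcal/mol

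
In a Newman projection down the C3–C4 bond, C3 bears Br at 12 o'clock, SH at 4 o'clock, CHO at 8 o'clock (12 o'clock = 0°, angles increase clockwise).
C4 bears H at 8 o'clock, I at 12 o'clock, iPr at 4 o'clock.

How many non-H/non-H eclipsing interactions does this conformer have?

2

Non-H eclipsing pairs: Br(0°)/I(0°); SH(120°)/iPr(120°) — 2 interactions.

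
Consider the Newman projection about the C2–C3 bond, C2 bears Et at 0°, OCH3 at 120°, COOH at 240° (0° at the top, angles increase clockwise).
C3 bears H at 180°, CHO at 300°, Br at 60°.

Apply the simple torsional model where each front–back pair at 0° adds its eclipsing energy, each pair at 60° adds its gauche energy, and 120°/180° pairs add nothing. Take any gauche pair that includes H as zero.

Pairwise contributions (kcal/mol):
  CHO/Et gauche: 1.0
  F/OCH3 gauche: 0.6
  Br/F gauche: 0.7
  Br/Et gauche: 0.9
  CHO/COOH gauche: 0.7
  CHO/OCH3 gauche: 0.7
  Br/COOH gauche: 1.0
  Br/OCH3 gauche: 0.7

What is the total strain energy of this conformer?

This conformer is staggered. Et at 0° is gauche with CHO at 300° (1.0); Et at 0° is gauche with Br at 60° (0.9); OCH3 at 120° is gauche with Br at 60° (0.7); COOH at 240° is gauche with CHO at 300° (0.7). Total 3.3 kcal/mol.

3.3 kcal/mol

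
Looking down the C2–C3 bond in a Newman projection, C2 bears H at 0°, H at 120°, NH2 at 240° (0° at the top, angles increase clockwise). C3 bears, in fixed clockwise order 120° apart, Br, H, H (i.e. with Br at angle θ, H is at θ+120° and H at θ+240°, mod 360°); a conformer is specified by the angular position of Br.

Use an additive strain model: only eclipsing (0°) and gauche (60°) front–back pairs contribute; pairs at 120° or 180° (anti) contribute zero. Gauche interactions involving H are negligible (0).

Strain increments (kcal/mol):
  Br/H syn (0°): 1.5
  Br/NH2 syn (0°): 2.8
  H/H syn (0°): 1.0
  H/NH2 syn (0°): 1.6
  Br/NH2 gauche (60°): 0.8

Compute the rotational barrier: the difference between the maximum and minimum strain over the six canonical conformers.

4.8 kcal/mol

Br at 0° (eclipsed): H–Br eclipsed, H–H eclipsed, NH2–H eclipsed; 1.5 + 1.0 + 1.6 = 4.1 kcal/mol.
Br at 60° (staggered): no non-H gauche contacts → 0.0 kcal/mol.
Br at 120° (eclipsed): H–H eclipsed, H–Br eclipsed, NH2–H eclipsed; 1.0 + 1.5 + 1.6 = 4.1 kcal/mol.
Br at 180° (staggered): NH2–Br gauche; 0.8 = 0.8 kcal/mol.
Br at 240° (eclipsed): H–H eclipsed, H–H eclipsed, NH2–Br eclipsed; 1.0 + 1.0 + 2.8 = 4.8 kcal/mol.
Br at 300° (staggered): NH2–Br gauche; 0.8 = 0.8 kcal/mol.
Max at 240° (4.8 kcal/mol), min at 60° (0.0 kcal/mol); barrier = 4.8 kcal/mol.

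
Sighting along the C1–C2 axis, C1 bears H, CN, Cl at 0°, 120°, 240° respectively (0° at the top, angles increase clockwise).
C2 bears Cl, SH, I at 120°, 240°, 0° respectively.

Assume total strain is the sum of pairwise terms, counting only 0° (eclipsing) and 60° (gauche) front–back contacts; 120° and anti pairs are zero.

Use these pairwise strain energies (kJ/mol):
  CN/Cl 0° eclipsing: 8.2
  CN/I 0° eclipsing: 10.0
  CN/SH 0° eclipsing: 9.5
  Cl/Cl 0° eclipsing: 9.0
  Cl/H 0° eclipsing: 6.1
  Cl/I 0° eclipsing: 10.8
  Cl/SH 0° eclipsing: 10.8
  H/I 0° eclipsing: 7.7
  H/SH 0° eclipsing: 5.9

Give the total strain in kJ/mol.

26.7 kJ/mol

This conformer (eclipsed): H(0°)/I(0°) eclipsed 7.7; CN(120°)/Cl(120°) eclipsed 8.2; Cl(240°)/SH(240°) eclipsed 10.8 → 26.7 kJ/mol.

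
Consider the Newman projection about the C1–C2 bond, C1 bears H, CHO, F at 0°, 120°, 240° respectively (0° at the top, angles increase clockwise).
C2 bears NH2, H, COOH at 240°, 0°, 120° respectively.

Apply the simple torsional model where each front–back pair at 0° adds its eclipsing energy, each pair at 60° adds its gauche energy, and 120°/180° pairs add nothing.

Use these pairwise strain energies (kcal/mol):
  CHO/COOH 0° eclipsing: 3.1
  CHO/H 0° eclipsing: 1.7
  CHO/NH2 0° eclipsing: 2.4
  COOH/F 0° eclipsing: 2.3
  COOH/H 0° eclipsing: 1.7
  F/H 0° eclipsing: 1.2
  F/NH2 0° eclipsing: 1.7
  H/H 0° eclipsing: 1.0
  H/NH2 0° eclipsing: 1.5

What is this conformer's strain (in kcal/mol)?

This conformer (eclipsed): H–H eclipsed, CHO–COOH eclipsed, F–NH2 eclipsed; 1.0 + 3.1 + 1.7 = 5.8 kcal/mol.

5.8 kcal/mol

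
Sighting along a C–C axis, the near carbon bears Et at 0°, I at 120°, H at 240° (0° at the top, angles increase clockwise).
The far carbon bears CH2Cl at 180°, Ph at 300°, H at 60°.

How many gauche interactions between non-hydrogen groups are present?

2

Non-H gauche pairs: Et(0°)/Ph(300°); I(120°)/CH2Cl(180°) — 2 interactions.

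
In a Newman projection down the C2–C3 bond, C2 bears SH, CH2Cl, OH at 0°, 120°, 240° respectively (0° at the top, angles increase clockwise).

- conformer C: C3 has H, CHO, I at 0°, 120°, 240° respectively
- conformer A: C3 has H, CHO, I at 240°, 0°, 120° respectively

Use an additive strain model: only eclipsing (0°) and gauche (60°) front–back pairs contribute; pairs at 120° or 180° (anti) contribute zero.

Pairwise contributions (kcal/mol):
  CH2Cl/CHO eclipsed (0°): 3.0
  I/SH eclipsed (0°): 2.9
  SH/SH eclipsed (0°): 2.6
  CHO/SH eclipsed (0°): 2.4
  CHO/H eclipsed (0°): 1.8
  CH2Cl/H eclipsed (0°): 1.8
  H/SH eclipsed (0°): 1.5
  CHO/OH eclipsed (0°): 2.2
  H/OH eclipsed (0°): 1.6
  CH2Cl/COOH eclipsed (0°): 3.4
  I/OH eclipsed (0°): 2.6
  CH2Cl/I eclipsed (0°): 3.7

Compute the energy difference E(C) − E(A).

C (eclipsed): SH(0°)/H(0°) eclipsed 1.5; CH2Cl(120°)/CHO(120°) eclipsed 3.0; OH(240°)/I(240°) eclipsed 2.6 → 7.1 kcal/mol.
A (eclipsed): SH(0°)/CHO(0°) eclipsed 2.4; CH2Cl(120°)/I(120°) eclipsed 3.7; OH(240°)/H(240°) eclipsed 1.6 → 7.7 kcal/mol.
E(C) − E(A) = 7.1 − 7.7 = -0.6 kcal/mol.

-0.6 kcal/mol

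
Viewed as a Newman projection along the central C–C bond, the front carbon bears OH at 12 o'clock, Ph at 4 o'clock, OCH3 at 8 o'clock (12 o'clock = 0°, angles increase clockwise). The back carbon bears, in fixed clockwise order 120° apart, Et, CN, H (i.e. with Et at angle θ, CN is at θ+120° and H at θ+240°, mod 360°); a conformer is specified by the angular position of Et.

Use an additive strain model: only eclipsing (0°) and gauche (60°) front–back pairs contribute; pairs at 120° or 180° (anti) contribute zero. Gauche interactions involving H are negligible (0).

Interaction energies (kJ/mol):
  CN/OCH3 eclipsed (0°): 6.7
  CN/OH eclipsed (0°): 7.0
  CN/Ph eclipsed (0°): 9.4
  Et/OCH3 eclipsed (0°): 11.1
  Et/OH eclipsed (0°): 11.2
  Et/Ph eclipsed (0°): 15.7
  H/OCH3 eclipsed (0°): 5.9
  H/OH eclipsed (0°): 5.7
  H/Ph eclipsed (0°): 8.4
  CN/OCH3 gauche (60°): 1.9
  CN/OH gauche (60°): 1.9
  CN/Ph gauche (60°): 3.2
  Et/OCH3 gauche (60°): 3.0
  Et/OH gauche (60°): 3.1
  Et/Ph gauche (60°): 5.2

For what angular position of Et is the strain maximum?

Et at 0° is eclipsed. OH at 0° is eclipsed with Et at 0° (11.2); Ph at 120° is eclipsed with CN at 120° (9.4); OCH3 at 240° is eclipsed with H at 240° (5.9). Total 26.5 kJ/mol.
Et at 60° is staggered. OH at 0° is gauche with Et at 60° (3.1); Ph at 120° is gauche with Et at 60° (5.2); Ph at 120° is gauche with CN at 180° (3.2); OCH3 at 240° is gauche with CN at 180° (1.9). Total 13.4 kJ/mol.
Et at 120° is eclipsed. OH at 0° is eclipsed with H at 0° (5.7); Ph at 120° is eclipsed with Et at 120° (15.7); OCH3 at 240° is eclipsed with CN at 240° (6.7). Total 28.1 kJ/mol.
Et at 180° is staggered. OH at 0° is gauche with CN at 300° (1.9); Ph at 120° is gauche with Et at 180° (5.2); OCH3 at 240° is gauche with Et at 180° (3.0); OCH3 at 240° is gauche with CN at 300° (1.9). Total 12.0 kJ/mol.
Et at 240° is eclipsed. OH at 0° is eclipsed with CN at 0° (7.0); Ph at 120° is eclipsed with H at 120° (8.4); OCH3 at 240° is eclipsed with Et at 240° (11.1). Total 26.5 kJ/mol.
Et at 300° is staggered. OH at 0° is gauche with Et at 300° (3.1); OH at 0° is gauche with CN at 60° (1.9); Ph at 120° is gauche with CN at 60° (3.2); OCH3 at 240° is gauche with Et at 300° (3.0). Total 11.2 kJ/mol.
The maximum (28.1 kJ/mol) occurs with Et at 120°.

120°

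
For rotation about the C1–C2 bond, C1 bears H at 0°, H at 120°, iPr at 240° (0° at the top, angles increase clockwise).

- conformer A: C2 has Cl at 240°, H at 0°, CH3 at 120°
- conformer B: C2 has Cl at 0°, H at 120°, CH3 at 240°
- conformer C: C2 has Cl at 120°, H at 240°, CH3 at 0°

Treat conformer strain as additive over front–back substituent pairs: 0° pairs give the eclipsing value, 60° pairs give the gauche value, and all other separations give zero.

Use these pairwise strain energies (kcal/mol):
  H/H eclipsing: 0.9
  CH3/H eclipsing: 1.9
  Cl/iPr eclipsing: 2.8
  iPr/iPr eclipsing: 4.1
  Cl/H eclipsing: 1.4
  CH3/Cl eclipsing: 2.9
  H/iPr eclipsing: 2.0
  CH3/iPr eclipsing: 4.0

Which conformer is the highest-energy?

A (eclipsed): H–H eclipsed, H–CH3 eclipsed, iPr–Cl eclipsed; 0.9 + 1.9 + 2.8 = 5.6 kcal/mol.
B (eclipsed): H–Cl eclipsed, H–H eclipsed, iPr–CH3 eclipsed; 1.4 + 0.9 + 4.0 = 6.3 kcal/mol.
C (eclipsed): H–CH3 eclipsed, H–Cl eclipsed, iPr–H eclipsed; 1.9 + 1.4 + 2.0 = 5.3 kcal/mol.
B has the highest total (6.3 kcal/mol).

B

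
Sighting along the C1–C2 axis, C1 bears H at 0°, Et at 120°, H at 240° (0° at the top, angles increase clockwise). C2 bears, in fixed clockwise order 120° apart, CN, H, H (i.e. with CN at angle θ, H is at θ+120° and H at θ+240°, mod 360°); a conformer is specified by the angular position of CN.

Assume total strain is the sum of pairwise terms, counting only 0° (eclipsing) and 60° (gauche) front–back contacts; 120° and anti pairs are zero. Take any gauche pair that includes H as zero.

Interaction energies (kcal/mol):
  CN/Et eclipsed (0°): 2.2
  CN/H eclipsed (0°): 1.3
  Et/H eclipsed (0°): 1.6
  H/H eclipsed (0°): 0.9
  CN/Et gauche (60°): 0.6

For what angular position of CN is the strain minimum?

300°

CN at 0° is eclipsed. H at 0° is eclipsed with CN at 0° (1.3); Et at 120° is eclipsed with H at 120° (1.6); H at 240° is eclipsed with H at 240° (0.9). Total 3.8 kcal/mol.
CN at 60° is staggered. Et at 120° is gauche with CN at 60° (0.6). Total 0.6 kcal/mol.
CN at 120° is eclipsed. H at 0° is eclipsed with H at 0° (0.9); Et at 120° is eclipsed with CN at 120° (2.2); H at 240° is eclipsed with H at 240° (0.9). Total 4.0 kcal/mol.
CN at 180° is staggered. Et at 120° is gauche with CN at 180° (0.6). Total 0.6 kcal/mol.
CN at 240° is eclipsed. H at 0° is eclipsed with H at 0° (0.9); Et at 120° is eclipsed with H at 120° (1.6); H at 240° is eclipsed with CN at 240° (1.3). Total 3.8 kcal/mol.
CN at 300° (staggered): no non-H gauche contacts → 0.0 kcal/mol.
The minimum (0.0 kcal/mol) occurs with CN at 300°.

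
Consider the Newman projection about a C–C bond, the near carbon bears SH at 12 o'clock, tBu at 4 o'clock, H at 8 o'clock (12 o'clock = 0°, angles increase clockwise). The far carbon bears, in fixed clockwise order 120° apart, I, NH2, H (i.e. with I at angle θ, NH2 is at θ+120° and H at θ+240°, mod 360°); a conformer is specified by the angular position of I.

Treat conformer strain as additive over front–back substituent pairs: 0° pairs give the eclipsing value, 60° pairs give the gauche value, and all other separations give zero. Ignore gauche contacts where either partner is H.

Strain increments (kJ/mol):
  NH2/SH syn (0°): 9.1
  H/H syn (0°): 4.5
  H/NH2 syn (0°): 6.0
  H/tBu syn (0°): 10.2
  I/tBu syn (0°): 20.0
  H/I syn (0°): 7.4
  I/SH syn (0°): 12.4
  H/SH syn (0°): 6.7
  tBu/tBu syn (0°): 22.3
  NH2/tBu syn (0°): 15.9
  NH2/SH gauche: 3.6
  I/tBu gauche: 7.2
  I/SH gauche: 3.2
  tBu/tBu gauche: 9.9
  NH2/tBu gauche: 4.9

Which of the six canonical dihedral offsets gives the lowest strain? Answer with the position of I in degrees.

180°

I at 0° (eclipsed): SH–I eclipsed, tBu–NH2 eclipsed, H–H eclipsed; 12.4 + 15.9 + 4.5 = 32.8 kJ/mol.
I at 60° (staggered): SH–I gauche, tBu–I gauche, tBu–NH2 gauche; 3.2 + 7.2 + 4.9 = 15.3 kJ/mol.
I at 120° (eclipsed): SH–H eclipsed, tBu–I eclipsed, H–NH2 eclipsed; 6.7 + 20.0 + 6.0 = 32.7 kJ/mol.
I at 180° (staggered): SH–NH2 gauche, tBu–I gauche; 3.6 + 7.2 = 10.8 kJ/mol.
I at 240° (eclipsed): SH–NH2 eclipsed, tBu–H eclipsed, H–I eclipsed; 9.1 + 10.2 + 7.4 = 26.7 kJ/mol.
I at 300° (staggered): SH–I gauche, SH–NH2 gauche, tBu–NH2 gauche; 3.2 + 3.6 + 4.9 = 11.7 kJ/mol.
The minimum (10.8 kJ/mol) occurs with I at 180°.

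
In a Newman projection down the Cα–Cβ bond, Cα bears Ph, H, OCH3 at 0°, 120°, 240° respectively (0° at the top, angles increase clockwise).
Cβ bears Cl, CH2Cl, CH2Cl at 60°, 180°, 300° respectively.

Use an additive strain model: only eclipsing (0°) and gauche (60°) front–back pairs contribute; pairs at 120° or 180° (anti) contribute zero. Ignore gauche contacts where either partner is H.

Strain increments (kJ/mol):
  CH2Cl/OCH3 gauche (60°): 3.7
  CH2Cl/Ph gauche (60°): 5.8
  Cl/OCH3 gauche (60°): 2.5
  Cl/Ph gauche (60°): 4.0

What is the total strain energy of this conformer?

17.2 kJ/mol

This conformer (staggered): Ph(0°)/Cl(60°) gauche 4.0; Ph(0°)/CH2Cl(300°) gauche 5.8; OCH3(240°)/CH2Cl(180°) gauche 3.7; OCH3(240°)/CH2Cl(300°) gauche 3.7 → 17.2 kJ/mol.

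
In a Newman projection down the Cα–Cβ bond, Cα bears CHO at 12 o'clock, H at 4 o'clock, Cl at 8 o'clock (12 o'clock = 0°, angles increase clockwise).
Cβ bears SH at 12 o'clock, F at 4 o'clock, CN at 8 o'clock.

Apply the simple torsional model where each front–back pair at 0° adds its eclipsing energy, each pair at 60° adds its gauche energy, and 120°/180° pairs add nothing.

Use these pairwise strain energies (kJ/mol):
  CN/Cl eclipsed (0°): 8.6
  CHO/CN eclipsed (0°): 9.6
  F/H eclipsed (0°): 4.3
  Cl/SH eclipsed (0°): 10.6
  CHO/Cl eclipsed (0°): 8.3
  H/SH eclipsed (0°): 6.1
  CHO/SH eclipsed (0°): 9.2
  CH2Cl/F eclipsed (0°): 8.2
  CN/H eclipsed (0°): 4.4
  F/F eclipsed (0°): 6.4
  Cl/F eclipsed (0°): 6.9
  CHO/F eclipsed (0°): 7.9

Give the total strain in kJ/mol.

22.1 kJ/mol

This conformer (eclipsed): CHO–SH eclipsed, H–F eclipsed, Cl–CN eclipsed; 9.2 + 4.3 + 8.6 = 22.1 kJ/mol.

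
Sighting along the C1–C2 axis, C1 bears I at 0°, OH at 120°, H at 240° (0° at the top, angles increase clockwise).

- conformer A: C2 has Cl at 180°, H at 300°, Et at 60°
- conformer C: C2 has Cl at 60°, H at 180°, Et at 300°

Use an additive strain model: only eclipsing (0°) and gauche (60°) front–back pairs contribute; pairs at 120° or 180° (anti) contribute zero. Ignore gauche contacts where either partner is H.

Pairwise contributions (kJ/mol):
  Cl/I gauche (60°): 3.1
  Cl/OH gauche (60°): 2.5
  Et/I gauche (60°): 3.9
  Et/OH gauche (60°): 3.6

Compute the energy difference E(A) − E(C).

A (staggered): I–Et gauche, OH–Cl gauche, OH–Et gauche; 3.9 + 2.5 + 3.6 = 10.0 kJ/mol.
C (staggered): I–Cl gauche, I–Et gauche, OH–Cl gauche; 3.1 + 3.9 + 2.5 = 9.5 kJ/mol.
E(A) − E(C) = 10.0 − 9.5 = +0.5 kJ/mol.

+0.5 kJ/mol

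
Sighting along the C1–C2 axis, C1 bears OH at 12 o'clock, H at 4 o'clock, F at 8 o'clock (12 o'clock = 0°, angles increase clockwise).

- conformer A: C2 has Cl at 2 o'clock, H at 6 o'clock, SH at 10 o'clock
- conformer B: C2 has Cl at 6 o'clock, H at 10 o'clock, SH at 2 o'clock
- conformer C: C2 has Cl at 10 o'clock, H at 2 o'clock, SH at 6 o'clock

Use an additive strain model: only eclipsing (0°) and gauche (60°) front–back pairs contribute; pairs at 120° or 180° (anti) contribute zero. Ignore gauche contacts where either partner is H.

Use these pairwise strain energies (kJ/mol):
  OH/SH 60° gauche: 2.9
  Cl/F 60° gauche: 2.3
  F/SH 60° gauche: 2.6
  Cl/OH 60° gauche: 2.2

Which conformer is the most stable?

B

A (staggered): OH–Cl gauche, OH–SH gauche, F–SH gauche; 2.2 + 2.9 + 2.6 = 7.7 kJ/mol.
B (staggered): OH–SH gauche, F–Cl gauche; 2.9 + 2.3 = 5.2 kJ/mol.
C (staggered): OH–Cl gauche, F–Cl gauche, F–SH gauche; 2.2 + 2.3 + 2.6 = 7.1 kJ/mol.
B has the lowest total (5.2 kJ/mol).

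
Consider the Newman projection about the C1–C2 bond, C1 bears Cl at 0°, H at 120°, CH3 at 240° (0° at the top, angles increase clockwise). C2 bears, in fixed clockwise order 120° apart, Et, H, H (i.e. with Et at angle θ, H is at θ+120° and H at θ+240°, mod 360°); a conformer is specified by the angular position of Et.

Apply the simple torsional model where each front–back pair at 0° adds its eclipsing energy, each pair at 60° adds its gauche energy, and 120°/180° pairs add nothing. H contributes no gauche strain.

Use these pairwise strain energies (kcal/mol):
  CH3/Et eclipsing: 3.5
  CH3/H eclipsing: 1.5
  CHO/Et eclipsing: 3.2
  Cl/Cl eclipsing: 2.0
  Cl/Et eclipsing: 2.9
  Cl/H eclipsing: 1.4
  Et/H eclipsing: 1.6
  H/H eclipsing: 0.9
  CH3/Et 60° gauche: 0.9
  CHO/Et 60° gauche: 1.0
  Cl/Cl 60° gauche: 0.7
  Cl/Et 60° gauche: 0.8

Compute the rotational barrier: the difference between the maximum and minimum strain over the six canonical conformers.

Et at 0° (eclipsed): Cl(0°)/Et(0°) eclipsed 2.9; H(120°)/H(120°) eclipsed 0.9; CH3(240°)/H(240°) eclipsed 1.5 → 5.3 kcal/mol.
Et at 60° (staggered): Cl(0°)/Et(60°) gauche 0.8 → 0.8 kcal/mol.
Et at 120° (eclipsed): Cl(0°)/H(0°) eclipsed 1.4; H(120°)/Et(120°) eclipsed 1.6; CH3(240°)/H(240°) eclipsed 1.5 → 4.5 kcal/mol.
Et at 180° (staggered): CH3(240°)/Et(180°) gauche 0.9 → 0.9 kcal/mol.
Et at 240° (eclipsed): Cl(0°)/H(0°) eclipsed 1.4; H(120°)/H(120°) eclipsed 0.9; CH3(240°)/Et(240°) eclipsed 3.5 → 5.8 kcal/mol.
Et at 300° (staggered): Cl(0°)/Et(300°) gauche 0.8; CH3(240°)/Et(300°) gauche 0.9 → 1.7 kcal/mol.
Max at 240° (5.8 kcal/mol), min at 60° (0.8 kcal/mol); barrier = 5.0 kcal/mol.

5.0 kcal/mol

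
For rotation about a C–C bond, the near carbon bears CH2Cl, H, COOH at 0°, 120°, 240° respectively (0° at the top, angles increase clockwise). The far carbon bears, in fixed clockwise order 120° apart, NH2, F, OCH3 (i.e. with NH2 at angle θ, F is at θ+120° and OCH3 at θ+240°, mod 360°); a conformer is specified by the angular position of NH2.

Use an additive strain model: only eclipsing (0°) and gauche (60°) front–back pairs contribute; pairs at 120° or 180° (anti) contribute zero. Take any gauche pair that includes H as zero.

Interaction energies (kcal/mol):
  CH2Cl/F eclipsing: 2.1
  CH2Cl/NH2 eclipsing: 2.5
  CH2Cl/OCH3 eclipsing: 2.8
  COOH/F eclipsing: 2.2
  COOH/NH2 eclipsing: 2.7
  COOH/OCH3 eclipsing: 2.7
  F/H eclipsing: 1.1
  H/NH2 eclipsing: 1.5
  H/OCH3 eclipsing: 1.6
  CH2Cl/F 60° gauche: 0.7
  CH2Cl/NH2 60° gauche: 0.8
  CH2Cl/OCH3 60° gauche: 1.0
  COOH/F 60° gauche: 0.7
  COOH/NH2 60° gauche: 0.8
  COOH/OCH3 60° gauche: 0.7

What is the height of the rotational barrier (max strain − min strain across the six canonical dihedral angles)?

NH2 at 0° (eclipsed): CH2Cl–NH2 eclipsed, H–F eclipsed, COOH–OCH3 eclipsed; 2.5 + 1.1 + 2.7 = 6.3 kcal/mol.
NH2 at 60° (staggered): CH2Cl–NH2 gauche, CH2Cl–OCH3 gauche, COOH–F gauche, COOH–OCH3 gauche; 0.8 + 1.0 + 0.7 + 0.7 = 3.2 kcal/mol.
NH2 at 120° (eclipsed): CH2Cl–OCH3 eclipsed, H–NH2 eclipsed, COOH–F eclipsed; 2.8 + 1.5 + 2.2 = 6.5 kcal/mol.
NH2 at 180° (staggered): CH2Cl–F gauche, CH2Cl–OCH3 gauche, COOH–NH2 gauche, COOH–F gauche; 0.7 + 1.0 + 0.8 + 0.7 = 3.2 kcal/mol.
NH2 at 240° (eclipsed): CH2Cl–F eclipsed, H–OCH3 eclipsed, COOH–NH2 eclipsed; 2.1 + 1.6 + 2.7 = 6.4 kcal/mol.
NH2 at 300° (staggered): CH2Cl–NH2 gauche, CH2Cl–F gauche, COOH–NH2 gauche, COOH–OCH3 gauche; 0.8 + 0.7 + 0.8 + 0.7 = 3.0 kcal/mol.
Max at 120° (6.5 kcal/mol), min at 300° (3.0 kcal/mol); barrier = 3.5 kcal/mol.

3.5 kcal/mol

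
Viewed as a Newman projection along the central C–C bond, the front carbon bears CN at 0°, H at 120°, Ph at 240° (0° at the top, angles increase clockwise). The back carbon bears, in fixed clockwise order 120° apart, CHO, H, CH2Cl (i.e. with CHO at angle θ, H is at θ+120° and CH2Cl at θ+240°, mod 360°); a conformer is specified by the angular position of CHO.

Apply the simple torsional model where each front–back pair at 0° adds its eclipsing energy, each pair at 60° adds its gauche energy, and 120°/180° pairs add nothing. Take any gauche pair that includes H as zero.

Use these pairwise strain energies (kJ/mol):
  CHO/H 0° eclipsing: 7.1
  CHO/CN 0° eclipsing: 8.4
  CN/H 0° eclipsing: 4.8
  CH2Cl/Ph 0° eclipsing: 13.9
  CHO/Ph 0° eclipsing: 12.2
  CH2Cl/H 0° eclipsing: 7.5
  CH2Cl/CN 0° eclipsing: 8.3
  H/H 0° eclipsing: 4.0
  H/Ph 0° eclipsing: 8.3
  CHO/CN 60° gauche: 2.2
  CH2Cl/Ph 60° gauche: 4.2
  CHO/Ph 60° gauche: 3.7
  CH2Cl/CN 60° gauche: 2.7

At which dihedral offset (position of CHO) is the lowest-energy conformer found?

180°

CHO at 0° is eclipsed. CN at 0° is eclipsed with CHO at 0° (8.4); H at 120° is eclipsed with H at 120° (4.0); Ph at 240° is eclipsed with CH2Cl at 240° (13.9). Total 26.3 kJ/mol.
CHO at 60° is staggered. CN at 0° is gauche with CHO at 60° (2.2); CN at 0° is gauche with CH2Cl at 300° (2.7); Ph at 240° is gauche with CH2Cl at 300° (4.2). Total 9.1 kJ/mol.
CHO at 120° is eclipsed. CN at 0° is eclipsed with CH2Cl at 0° (8.3); H at 120° is eclipsed with CHO at 120° (7.1); Ph at 240° is eclipsed with H at 240° (8.3). Total 23.7 kJ/mol.
CHO at 180° is staggered. CN at 0° is gauche with CH2Cl at 60° (2.7); Ph at 240° is gauche with CHO at 180° (3.7). Total 6.4 kJ/mol.
CHO at 240° is eclipsed. CN at 0° is eclipsed with H at 0° (4.8); H at 120° is eclipsed with CH2Cl at 120° (7.5); Ph at 240° is eclipsed with CHO at 240° (12.2). Total 24.5 kJ/mol.
CHO at 300° is staggered. CN at 0° is gauche with CHO at 300° (2.2); Ph at 240° is gauche with CHO at 300° (3.7); Ph at 240° is gauche with CH2Cl at 180° (4.2). Total 10.1 kJ/mol.
The minimum (6.4 kJ/mol) occurs with CHO at 180°.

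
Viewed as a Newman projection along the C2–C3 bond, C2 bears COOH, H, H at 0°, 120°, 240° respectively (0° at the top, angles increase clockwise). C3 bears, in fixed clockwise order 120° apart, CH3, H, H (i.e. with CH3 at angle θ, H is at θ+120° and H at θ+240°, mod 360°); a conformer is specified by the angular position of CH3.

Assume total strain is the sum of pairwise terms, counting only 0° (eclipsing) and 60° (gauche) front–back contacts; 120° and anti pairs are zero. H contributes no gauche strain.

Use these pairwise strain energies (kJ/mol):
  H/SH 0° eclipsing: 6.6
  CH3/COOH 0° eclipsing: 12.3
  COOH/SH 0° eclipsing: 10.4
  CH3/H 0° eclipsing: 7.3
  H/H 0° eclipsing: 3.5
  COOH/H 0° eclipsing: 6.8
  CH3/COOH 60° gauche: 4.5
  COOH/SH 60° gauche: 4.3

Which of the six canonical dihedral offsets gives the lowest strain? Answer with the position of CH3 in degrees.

180°

CH3 at 0° (eclipsed): COOH–CH3 eclipsed, H–H eclipsed, H–H eclipsed; 12.3 + 3.5 + 3.5 = 19.3 kJ/mol.
CH3 at 60° (staggered): COOH–CH3 gauche; 4.5 = 4.5 kJ/mol.
CH3 at 120° (eclipsed): COOH–H eclipsed, H–CH3 eclipsed, H–H eclipsed; 6.8 + 7.3 + 3.5 = 17.6 kJ/mol.
CH3 at 180° (staggered): no non-H gauche contacts → 0.0 kJ/mol.
CH3 at 240° (eclipsed): COOH–H eclipsed, H–H eclipsed, H–CH3 eclipsed; 6.8 + 3.5 + 7.3 = 17.6 kJ/mol.
CH3 at 300° (staggered): COOH–CH3 gauche; 4.5 = 4.5 kJ/mol.
The minimum (0.0 kJ/mol) occurs with CH3 at 180°.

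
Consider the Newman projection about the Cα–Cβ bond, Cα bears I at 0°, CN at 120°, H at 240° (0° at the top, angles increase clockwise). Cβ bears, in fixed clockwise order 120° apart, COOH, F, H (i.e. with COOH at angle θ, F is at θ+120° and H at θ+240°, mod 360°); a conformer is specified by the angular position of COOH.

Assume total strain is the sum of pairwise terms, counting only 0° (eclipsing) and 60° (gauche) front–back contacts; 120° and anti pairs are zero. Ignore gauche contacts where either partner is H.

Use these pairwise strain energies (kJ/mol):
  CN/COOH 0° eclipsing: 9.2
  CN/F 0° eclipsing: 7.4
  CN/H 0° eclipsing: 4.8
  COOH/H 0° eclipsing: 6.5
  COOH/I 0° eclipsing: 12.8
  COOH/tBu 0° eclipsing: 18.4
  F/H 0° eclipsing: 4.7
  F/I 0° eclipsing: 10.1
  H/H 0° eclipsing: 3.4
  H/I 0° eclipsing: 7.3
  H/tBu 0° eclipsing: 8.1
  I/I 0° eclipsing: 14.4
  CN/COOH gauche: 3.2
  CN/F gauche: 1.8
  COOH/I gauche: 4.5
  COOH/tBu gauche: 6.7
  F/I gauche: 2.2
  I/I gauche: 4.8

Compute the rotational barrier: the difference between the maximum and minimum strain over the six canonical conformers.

COOH at 0° (eclipsed): I(0°)/COOH(0°) eclipsed 12.8; CN(120°)/F(120°) eclipsed 7.4; H(240°)/H(240°) eclipsed 3.4 → 23.6 kJ/mol.
COOH at 60° (staggered): I(0°)/COOH(60°) gauche 4.5; CN(120°)/COOH(60°) gauche 3.2; CN(120°)/F(180°) gauche 1.8 → 9.5 kJ/mol.
COOH at 120° (eclipsed): I(0°)/H(0°) eclipsed 7.3; CN(120°)/COOH(120°) eclipsed 9.2; H(240°)/F(240°) eclipsed 4.7 → 21.2 kJ/mol.
COOH at 180° (staggered): I(0°)/F(300°) gauche 2.2; CN(120°)/COOH(180°) gauche 3.2 → 5.4 kJ/mol.
COOH at 240° (eclipsed): I(0°)/F(0°) eclipsed 10.1; CN(120°)/H(120°) eclipsed 4.8; H(240°)/COOH(240°) eclipsed 6.5 → 21.4 kJ/mol.
COOH at 300° (staggered): I(0°)/COOH(300°) gauche 4.5; I(0°)/F(60°) gauche 2.2; CN(120°)/F(60°) gauche 1.8 → 8.5 kJ/mol.
Max at 0° (23.6 kJ/mol), min at 180° (5.4 kJ/mol); barrier = 18.2 kJ/mol.

18.2 kJ/mol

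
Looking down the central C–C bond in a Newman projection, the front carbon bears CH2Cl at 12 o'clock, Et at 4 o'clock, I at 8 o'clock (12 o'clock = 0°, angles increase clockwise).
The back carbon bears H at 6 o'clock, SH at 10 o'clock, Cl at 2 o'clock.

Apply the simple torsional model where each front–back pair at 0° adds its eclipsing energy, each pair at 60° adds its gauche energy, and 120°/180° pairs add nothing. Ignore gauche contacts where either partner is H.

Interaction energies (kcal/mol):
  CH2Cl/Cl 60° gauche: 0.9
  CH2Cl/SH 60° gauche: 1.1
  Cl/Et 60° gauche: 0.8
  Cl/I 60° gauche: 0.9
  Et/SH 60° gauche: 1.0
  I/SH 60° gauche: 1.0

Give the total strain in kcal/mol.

3.8 kcal/mol

This conformer (staggered): CH2Cl(0°)/SH(300°) gauche 1.1; CH2Cl(0°)/Cl(60°) gauche 0.9; Et(120°)/Cl(60°) gauche 0.8; I(240°)/SH(300°) gauche 1.0 → 3.8 kcal/mol.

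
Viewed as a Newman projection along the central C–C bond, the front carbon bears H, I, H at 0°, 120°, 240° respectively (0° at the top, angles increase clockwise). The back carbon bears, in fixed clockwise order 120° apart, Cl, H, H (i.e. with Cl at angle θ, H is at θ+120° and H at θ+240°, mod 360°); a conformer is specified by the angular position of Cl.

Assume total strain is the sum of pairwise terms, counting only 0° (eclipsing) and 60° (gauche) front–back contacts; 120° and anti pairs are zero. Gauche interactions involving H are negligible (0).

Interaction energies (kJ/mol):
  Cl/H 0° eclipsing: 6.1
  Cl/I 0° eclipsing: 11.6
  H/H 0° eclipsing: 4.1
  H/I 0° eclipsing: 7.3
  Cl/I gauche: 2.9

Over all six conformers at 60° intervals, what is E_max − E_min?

Cl at 0° (eclipsed): H–Cl eclipsed, I–H eclipsed, H–H eclipsed; 6.1 + 7.3 + 4.1 = 17.5 kJ/mol.
Cl at 60° (staggered): I–Cl gauche; 2.9 = 2.9 kJ/mol.
Cl at 120° (eclipsed): H–H eclipsed, I–Cl eclipsed, H–H eclipsed; 4.1 + 11.6 + 4.1 = 19.8 kJ/mol.
Cl at 180° (staggered): I–Cl gauche; 2.9 = 2.9 kJ/mol.
Cl at 240° (eclipsed): H–H eclipsed, I–H eclipsed, H–Cl eclipsed; 4.1 + 7.3 + 6.1 = 17.5 kJ/mol.
Cl at 300° (staggered): no non-H gauche contacts → 0.0 kJ/mol.
Max at 120° (19.8 kJ/mol), min at 300° (0.0 kJ/mol); barrier = 19.8 kJ/mol.

19.8 kJ/mol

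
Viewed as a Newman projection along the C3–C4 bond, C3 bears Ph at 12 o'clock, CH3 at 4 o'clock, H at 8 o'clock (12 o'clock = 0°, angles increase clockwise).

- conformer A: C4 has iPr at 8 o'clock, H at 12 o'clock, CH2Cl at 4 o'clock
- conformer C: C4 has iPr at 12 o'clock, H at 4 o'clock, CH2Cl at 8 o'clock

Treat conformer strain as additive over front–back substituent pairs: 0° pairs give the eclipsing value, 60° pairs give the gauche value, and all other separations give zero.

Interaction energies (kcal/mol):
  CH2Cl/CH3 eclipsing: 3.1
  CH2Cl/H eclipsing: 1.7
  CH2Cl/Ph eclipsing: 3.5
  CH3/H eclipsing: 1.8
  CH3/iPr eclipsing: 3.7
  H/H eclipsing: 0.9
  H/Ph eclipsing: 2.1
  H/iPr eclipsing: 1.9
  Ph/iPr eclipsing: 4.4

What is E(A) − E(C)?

A (eclipsed): Ph–H eclipsed, CH3–CH2Cl eclipsed, H–iPr eclipsed; 2.1 + 3.1 + 1.9 = 7.1 kcal/mol.
C (eclipsed): Ph–iPr eclipsed, CH3–H eclipsed, H–CH2Cl eclipsed; 4.4 + 1.8 + 1.7 = 7.9 kcal/mol.
E(A) − E(C) = 7.1 − 7.9 = -0.8 kcal/mol.

-0.8 kcal/mol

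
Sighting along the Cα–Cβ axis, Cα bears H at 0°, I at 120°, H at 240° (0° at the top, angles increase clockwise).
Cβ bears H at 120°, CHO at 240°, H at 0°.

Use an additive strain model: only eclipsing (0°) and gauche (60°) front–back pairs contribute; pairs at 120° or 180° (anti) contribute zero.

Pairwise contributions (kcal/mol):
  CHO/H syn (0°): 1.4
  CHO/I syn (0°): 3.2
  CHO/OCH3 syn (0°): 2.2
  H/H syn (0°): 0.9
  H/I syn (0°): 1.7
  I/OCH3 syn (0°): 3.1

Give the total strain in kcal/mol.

4.0 kcal/mol

This conformer (eclipsed): H(0°)/H(0°) eclipsed 0.9; I(120°)/H(120°) eclipsed 1.7; H(240°)/CHO(240°) eclipsed 1.4 → 4.0 kcal/mol.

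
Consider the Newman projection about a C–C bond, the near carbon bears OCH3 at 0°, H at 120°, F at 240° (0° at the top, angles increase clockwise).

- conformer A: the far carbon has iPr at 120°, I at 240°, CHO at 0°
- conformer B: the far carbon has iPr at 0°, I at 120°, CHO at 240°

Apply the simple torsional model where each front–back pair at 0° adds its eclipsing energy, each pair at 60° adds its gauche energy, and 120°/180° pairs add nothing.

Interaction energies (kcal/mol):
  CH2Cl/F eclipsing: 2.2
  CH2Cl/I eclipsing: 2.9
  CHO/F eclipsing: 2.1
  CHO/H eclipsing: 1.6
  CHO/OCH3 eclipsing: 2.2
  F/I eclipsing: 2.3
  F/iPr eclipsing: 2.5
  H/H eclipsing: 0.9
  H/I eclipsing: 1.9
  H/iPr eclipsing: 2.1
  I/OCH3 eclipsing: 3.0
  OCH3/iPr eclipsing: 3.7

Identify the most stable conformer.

A (eclipsed): OCH3–CHO eclipsed, H–iPr eclipsed, F–I eclipsed; 2.2 + 2.1 + 2.3 = 6.6 kcal/mol.
B (eclipsed): OCH3–iPr eclipsed, H–I eclipsed, F–CHO eclipsed; 3.7 + 1.9 + 2.1 = 7.7 kcal/mol.
A has the lowest total (6.6 kcal/mol).

A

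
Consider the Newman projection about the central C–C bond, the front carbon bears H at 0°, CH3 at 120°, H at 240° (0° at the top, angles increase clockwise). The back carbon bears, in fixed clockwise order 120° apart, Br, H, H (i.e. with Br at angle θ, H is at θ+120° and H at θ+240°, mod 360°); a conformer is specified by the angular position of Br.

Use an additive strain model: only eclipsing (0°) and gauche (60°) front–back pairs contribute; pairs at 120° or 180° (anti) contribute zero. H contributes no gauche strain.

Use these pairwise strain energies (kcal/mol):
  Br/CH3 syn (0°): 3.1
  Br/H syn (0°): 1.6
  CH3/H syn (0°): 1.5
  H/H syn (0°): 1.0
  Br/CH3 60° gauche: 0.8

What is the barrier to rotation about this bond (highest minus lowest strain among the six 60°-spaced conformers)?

5.1 kcal/mol

Br at 0° (eclipsed): H(0°)/Br(0°) eclipsed 1.6; CH3(120°)/H(120°) eclipsed 1.5; H(240°)/H(240°) eclipsed 1.0 → 4.1 kcal/mol.
Br at 60° (staggered): CH3(120°)/Br(60°) gauche 0.8 → 0.8 kcal/mol.
Br at 120° (eclipsed): H(0°)/H(0°) eclipsed 1.0; CH3(120°)/Br(120°) eclipsed 3.1; H(240°)/H(240°) eclipsed 1.0 → 5.1 kcal/mol.
Br at 180° (staggered): CH3(120°)/Br(180°) gauche 0.8 → 0.8 kcal/mol.
Br at 240° (eclipsed): H(0°)/H(0°) eclipsed 1.0; CH3(120°)/H(120°) eclipsed 1.5; H(240°)/Br(240°) eclipsed 1.6 → 4.1 kcal/mol.
Br at 300° (staggered): no non-H gauche contacts → 0.0 kcal/mol.
Max at 120° (5.1 kcal/mol), min at 300° (0.0 kcal/mol); barrier = 5.1 kcal/mol.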